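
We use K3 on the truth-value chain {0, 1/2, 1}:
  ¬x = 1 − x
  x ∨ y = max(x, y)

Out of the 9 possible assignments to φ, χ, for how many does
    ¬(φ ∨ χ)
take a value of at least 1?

1

φ = 0, χ = 0 ↦ 1  ≥
φ = 0, χ = 1/2 ↦ 1/2  <
φ = 0, χ = 1 ↦ 0  <
φ = 1/2, χ = 0 ↦ 1/2  <
φ = 1/2, χ = 1/2 ↦ 1/2  <
φ = 1/2, χ = 1 ↦ 0  <
φ = 1, χ = 0 ↦ 0  <
φ = 1, χ = 1/2 ↦ 0  <
φ = 1, χ = 1 ↦ 0  <
So 1 of the 9 assignments meets the threshold.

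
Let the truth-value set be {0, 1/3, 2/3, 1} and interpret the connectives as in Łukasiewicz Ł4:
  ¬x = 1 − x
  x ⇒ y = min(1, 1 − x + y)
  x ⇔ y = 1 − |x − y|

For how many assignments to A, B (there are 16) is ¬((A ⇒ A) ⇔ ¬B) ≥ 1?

A = 0, B = 0 ↦ 0  <
A = 0, B = 1/3 ↦ 1/3  <
A = 0, B = 2/3 ↦ 2/3  <
A = 0, B = 1 ↦ 1  ≥
A = 1/3, B = 0 ↦ 0  <
A = 1/3, B = 1/3 ↦ 1/3  <
A = 1/3, B = 2/3 ↦ 2/3  <
A = 1/3, B = 1 ↦ 1  ≥
A = 2/3, B = 0 ↦ 0  <
A = 2/3, B = 1/3 ↦ 1/3  <
A = 2/3, B = 2/3 ↦ 2/3  <
A = 2/3, B = 1 ↦ 1  ≥
A = 1, B = 0 ↦ 0  <
A = 1, B = 1/3 ↦ 1/3  <
A = 1, B = 2/3 ↦ 2/3  <
A = 1, B = 1 ↦ 1  ≥
So 4 of the 16 assignments meet the threshold.

4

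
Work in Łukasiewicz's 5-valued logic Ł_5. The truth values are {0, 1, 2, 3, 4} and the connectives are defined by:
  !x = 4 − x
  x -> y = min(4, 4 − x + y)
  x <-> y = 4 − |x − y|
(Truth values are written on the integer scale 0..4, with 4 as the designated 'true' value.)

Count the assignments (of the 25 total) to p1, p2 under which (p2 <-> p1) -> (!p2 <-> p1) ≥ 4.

value 4: 17 assignments (counts)
value 2: 6 assignments
value 0: 2 assignments
So 17 of the 25 assignments meet the threshold.

17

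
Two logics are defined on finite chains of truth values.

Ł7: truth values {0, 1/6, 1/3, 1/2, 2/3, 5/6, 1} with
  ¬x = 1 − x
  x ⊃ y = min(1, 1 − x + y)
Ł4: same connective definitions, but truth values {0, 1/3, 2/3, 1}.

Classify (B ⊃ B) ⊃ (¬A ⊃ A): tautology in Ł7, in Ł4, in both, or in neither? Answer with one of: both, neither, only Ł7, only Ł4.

In Ł7: at A = 0, B = 0 the value is 0 — not a tautology.
In Ł4: at A = 0, B = 0 the value is 0 — not a tautology.

neither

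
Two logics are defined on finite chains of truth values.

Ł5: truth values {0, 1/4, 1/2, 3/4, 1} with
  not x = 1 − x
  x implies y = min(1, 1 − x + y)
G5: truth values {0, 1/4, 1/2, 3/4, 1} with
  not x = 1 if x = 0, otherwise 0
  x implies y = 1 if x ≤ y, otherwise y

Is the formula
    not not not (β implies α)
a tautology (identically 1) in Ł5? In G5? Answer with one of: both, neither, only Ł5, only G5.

In Ł5: at α = 0, β = 0 the value is 0 — not a tautology.
In G5: at α = 0, β = 0 the value is 0 — not a tautology.

neither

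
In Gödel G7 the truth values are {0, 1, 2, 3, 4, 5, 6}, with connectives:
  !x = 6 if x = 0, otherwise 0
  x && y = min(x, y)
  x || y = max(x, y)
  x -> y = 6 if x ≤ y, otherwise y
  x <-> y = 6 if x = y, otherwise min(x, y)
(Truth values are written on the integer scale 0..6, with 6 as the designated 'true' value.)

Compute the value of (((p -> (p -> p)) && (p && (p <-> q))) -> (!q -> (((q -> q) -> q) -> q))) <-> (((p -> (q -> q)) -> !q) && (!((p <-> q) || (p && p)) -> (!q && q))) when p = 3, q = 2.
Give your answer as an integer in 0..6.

p -> p = 3 -> 3 = 6
p -> (p -> p) = 3 -> 6 = 6
p <-> q = 3 <-> 2 = 2
p && (p <-> q) = 3 && 2 = 2
(p -> (p -> p)) && (p && (p <-> q)) = 6 && 2 = 2
!q = !2 = 0
q -> q = 2 -> 2 = 6
(q -> q) -> q = 6 -> 2 = 2
((q -> q) -> q) -> q = 2 -> 2 = 6
!q -> (((q -> q) -> q) -> q) = 0 -> 6 = 6
((p -> (p -> p)) && (p && (p <-> q))) -> (!q -> (((q -> q) -> q) -> q)) = 2 -> 6 = 6
q -> q = 2 -> 2 = 6
p -> (q -> q) = 3 -> 6 = 6
!q = !2 = 0
(p -> (q -> q)) -> !q = 6 -> 0 = 0
p <-> q = 3 <-> 2 = 2
p && p = 3 && 3 = 3
(p <-> q) || (p && p) = 2 || 3 = 3
!((p <-> q) || (p && p)) = !3 = 0
!q = !2 = 0
!q && q = 0 && 2 = 0
!((p <-> q) || (p && p)) -> (!q && q) = 0 -> 0 = 6
((p -> (q -> q)) -> !q) && (!((p <-> q) || (p && p)) -> (!q && q)) = 0 && 6 = 0
(((p -> (p -> p)) && (p && (p <-> q))) -> (!q -> (((q -> q) -> q) -> q))) <-> (((p -> (q -> q)) -> !q) && (!((p <-> q) || (p && p)) -> (!q && q))) = 6 <-> 0 = 0

0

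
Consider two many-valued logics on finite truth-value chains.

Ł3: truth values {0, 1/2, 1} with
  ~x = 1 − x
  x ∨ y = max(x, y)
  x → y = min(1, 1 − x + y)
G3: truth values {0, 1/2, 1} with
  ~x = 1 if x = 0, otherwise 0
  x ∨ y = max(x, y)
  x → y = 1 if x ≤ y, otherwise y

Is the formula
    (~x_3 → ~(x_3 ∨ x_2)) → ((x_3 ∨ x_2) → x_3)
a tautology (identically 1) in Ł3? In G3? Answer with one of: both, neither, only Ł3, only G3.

In Ł3: every assignment gives 1 — tautology.
In G3: at x_2 = 1, x_3 = 1/2 the value is 1/2 — not a tautology.

only Ł3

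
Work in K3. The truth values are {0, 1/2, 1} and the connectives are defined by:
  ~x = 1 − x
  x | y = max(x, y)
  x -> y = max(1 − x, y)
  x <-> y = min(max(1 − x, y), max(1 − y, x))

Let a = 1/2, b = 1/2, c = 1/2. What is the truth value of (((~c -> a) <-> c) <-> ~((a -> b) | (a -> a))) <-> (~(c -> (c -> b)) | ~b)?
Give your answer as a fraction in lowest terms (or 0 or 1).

1/2

~c = ~1/2 = 1/2
~c -> a = 1/2 -> 1/2 = 1/2
(~c -> a) <-> c = 1/2 <-> 1/2 = 1/2
a -> b = 1/2 -> 1/2 = 1/2
a -> a = 1/2 -> 1/2 = 1/2
(a -> b) | (a -> a) = 1/2 | 1/2 = 1/2
~((a -> b) | (a -> a)) = ~1/2 = 1/2
((~c -> a) <-> c) <-> ~((a -> b) | (a -> a)) = 1/2 <-> 1/2 = 1/2
c -> b = 1/2 -> 1/2 = 1/2
c -> (c -> b) = 1/2 -> 1/2 = 1/2
~(c -> (c -> b)) = ~1/2 = 1/2
~b = ~1/2 = 1/2
~(c -> (c -> b)) | ~b = 1/2 | 1/2 = 1/2
(((~c -> a) <-> c) <-> ~((a -> b) | (a -> a))) <-> (~(c -> (c -> b)) | ~b) = 1/2 <-> 1/2 = 1/2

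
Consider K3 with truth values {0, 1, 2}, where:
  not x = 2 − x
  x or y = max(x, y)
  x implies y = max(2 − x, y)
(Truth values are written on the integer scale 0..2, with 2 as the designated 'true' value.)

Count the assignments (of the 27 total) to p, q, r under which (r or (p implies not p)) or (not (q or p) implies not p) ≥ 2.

value 2: 23 assignments (counts)
value 1: 4 assignments
So 23 of the 27 assignments meet the threshold.

23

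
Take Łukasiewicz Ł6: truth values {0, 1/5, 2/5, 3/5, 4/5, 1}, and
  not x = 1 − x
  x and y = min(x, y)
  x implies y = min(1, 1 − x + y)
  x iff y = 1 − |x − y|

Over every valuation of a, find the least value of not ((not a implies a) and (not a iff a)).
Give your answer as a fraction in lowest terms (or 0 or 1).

1/5

Take a = 2/5:
not a = not 2/5 = 3/5
not a implies a = 3/5 implies 2/5 = 4/5
not a = not 2/5 = 3/5
not a iff a = 3/5 iff 2/5 = 4/5
(not a implies a) and (not a iff a) = 4/5 and 4/5 = 4/5
not ((not a implies a) and (not a iff a)) = not 4/5 = 1/5
No assignment yields a value below 1/5, so this is the minimum.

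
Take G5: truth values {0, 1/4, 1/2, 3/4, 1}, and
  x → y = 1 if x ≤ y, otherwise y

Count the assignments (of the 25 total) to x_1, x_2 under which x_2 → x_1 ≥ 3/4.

16

value 1: 15 assignments (counts)
value 3/4: 1 assignment (counts)
value 1/2: 2 assignments
value 1/4: 3 assignments
value 0: 4 assignments
So 16 of the 25 assignments meet the threshold.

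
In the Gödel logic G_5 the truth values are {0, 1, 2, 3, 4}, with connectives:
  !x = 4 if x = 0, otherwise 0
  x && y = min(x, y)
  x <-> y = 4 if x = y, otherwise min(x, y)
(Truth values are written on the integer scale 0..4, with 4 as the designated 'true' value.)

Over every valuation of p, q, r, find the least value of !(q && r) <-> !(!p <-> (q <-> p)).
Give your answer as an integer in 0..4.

0

Take p = 0, q = 0, r = 0:
q && r = 0 && 0 = 0
!(q && r) = !0 = 4
!p = !0 = 4
q <-> p = 0 <-> 0 = 4
!p <-> (q <-> p) = 4 <-> 4 = 4
!(!p <-> (q <-> p)) = !4 = 0
!(q && r) <-> !(!p <-> (q <-> p)) = 4 <-> 0 = 0
No assignment yields a value below 0, so this is the minimum.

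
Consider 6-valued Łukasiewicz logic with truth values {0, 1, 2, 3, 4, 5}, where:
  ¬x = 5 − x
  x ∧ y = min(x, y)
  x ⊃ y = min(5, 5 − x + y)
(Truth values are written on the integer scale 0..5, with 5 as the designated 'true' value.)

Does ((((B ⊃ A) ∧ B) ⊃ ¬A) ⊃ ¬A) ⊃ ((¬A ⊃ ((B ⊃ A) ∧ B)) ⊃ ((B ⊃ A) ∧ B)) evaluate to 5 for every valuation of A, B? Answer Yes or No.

At A = 1, B = 1, for instance:
B ⊃ A = 1 ⊃ 1 = 5
(B ⊃ A) ∧ B = 5 ∧ 1 = 1
¬A = ¬1 = 4
((B ⊃ A) ∧ B) ⊃ ¬A = 1 ⊃ 4 = 5
(((B ⊃ A) ∧ B) ⊃ ¬A) ⊃ ¬A = 5 ⊃ 4 = 4
¬A ⊃ ((B ⊃ A) ∧ B) = 4 ⊃ 1 = 2
(¬A ⊃ ((B ⊃ A) ∧ B)) ⊃ ((B ⊃ A) ∧ B) = 2 ⊃ 1 = 4
((((B ⊃ A) ∧ B) ⊃ ¬A) ⊃ ¬A) ⊃ ((¬A ⊃ ((B ⊃ A) ∧ B)) ⊃ ((B ⊃ A) ∧ B)) = 4 ⊃ 4 = 5
and checking the remaining 35 assignments likewise gives ≥ 5 in every case.

Yes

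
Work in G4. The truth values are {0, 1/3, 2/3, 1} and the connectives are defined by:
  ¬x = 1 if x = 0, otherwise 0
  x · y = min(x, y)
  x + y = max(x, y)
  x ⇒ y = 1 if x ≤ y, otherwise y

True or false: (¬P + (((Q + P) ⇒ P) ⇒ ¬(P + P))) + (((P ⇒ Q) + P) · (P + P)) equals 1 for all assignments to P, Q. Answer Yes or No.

No

Counterexample: take P = 1/3, Q = 0.
¬P = ¬1/3 = 0
Q + P = 0 + 1/3 = 1/3
(Q + P) ⇒ P = 1/3 ⇒ 1/3 = 1
P + P = 1/3 + 1/3 = 1/3
¬(P + P) = ¬1/3 = 0
((Q + P) ⇒ P) ⇒ ¬(P + P) = 1 ⇒ 0 = 0
¬P + (((Q + P) ⇒ P) ⇒ ¬(P + P)) = 0 + 0 = 0
P ⇒ Q = 1/3 ⇒ 0 = 0
(P ⇒ Q) + P = 0 + 1/3 = 1/3
P + P = 1/3 + 1/3 = 1/3
((P ⇒ Q) + P) · (P + P) = 1/3 · 1/3 = 1/3
(¬P + (((Q + P) ⇒ P) ⇒ ¬(P + P))) + (((P ⇒ Q) + P) · (P + P)) = 0 + 1/3 = 1/3
This gives 1/3 ≠ 1.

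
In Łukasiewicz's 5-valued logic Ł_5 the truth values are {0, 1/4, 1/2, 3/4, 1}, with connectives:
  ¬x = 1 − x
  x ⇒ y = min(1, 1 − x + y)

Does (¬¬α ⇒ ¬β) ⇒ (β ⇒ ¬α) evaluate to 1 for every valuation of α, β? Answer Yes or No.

At α = 1/4, β = 0, for instance:
¬α = ¬1/4 = 3/4
¬¬α = ¬3/4 = 1/4
¬β = ¬0 = 1
¬¬α ⇒ ¬β = 1/4 ⇒ 1 = 1
β ⇒ ¬α = 0 ⇒ 3/4 = 1
(¬¬α ⇒ ¬β) ⇒ (β ⇒ ¬α) = 1 ⇒ 1 = 1
and checking the remaining 24 assignments likewise gives ≥ 1 in every case.

Yes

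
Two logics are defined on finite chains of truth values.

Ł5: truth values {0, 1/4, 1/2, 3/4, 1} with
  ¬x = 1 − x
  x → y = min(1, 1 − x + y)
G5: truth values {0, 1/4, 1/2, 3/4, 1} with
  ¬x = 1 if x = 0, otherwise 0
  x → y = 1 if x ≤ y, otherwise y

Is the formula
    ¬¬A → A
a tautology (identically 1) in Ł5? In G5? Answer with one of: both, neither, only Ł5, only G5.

In Ł5: every assignment gives 1 — tautology.
In G5: at A = 1/4 the value is 1/4 — not a tautology.

only Ł5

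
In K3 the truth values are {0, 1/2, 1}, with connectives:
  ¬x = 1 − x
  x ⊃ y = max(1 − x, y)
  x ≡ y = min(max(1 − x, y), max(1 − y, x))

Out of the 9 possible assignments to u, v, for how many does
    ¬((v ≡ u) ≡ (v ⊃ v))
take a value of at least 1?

u = 0, v = 0 ↦ 0  <
u = 0, v = 1/2 ↦ 1/2  <
u = 0, v = 1 ↦ 1  ≥
u = 1/2, v = 0 ↦ 1/2  <
u = 1/2, v = 1/2 ↦ 1/2  <
u = 1/2, v = 1 ↦ 1/2  <
u = 1, v = 0 ↦ 1  ≥
u = 1, v = 1/2 ↦ 1/2  <
u = 1, v = 1 ↦ 0  <
So 2 of the 9 assignments meet the threshold.

2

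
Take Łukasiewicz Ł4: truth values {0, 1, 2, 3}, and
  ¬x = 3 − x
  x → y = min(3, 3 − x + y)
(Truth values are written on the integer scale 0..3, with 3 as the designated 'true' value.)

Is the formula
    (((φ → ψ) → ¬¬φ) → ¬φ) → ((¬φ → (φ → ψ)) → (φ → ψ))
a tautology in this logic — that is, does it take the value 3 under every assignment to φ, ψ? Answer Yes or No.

Counterexample: take φ = 1, ψ = 0.
φ → ψ = 1 → 0 = 2
¬φ = ¬1 = 2
¬¬φ = ¬2 = 1
(φ → ψ) → ¬¬φ = 2 → 1 = 2
¬φ = ¬1 = 2
((φ → ψ) → ¬¬φ) → ¬φ = 2 → 2 = 3
¬φ = ¬1 = 2
φ → ψ = 1 → 0 = 2
¬φ → (φ → ψ) = 2 → 2 = 3
φ → ψ = 1 → 0 = 2
(¬φ → (φ → ψ)) → (φ → ψ) = 3 → 2 = 2
(((φ → ψ) → ¬¬φ) → ¬φ) → ((¬φ → (φ → ψ)) → (φ → ψ)) = 3 → 2 = 2
This gives 2 ≠ 3.

No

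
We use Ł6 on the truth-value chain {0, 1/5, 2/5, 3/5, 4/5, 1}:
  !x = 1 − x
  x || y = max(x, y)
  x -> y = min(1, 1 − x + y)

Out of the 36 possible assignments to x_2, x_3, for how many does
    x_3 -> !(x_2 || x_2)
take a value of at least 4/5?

value 1: 21 assignments (counts)
value 4/5: 5 assignments (counts)
value 3/5: 4 assignments
value 2/5: 3 assignments
value 1/5: 2 assignments
value 0: 1 assignment
So 26 of the 36 assignments meet the threshold.

26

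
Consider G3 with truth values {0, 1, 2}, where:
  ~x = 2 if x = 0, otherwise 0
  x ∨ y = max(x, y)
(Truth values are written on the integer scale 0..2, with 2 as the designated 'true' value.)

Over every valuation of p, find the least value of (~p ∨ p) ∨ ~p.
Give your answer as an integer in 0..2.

Take p = 1:
~p = ~1 = 0
~p ∨ p = 0 ∨ 1 = 1
~p = ~1 = 0
(~p ∨ p) ∨ ~p = 1 ∨ 0 = 1
No assignment yields a value below 1, so this is the minimum.

1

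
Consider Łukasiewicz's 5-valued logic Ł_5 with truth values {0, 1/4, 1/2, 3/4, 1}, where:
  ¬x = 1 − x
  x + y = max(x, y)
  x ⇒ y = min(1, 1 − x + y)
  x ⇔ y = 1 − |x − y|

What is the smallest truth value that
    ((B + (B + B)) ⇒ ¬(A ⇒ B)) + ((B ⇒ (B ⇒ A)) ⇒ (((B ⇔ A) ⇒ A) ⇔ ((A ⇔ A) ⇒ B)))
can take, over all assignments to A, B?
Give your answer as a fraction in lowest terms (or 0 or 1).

Take A = 3/4, B = 1/2:
B + B = 1/2 + 1/2 = 1/2
B + (B + B) = 1/2 + 1/2 = 1/2
A ⇒ B = 3/4 ⇒ 1/2 = 3/4
¬(A ⇒ B) = ¬3/4 = 1/4
(B + (B + B)) ⇒ ¬(A ⇒ B) = 1/2 ⇒ 1/4 = 3/4
B ⇒ A = 1/2 ⇒ 3/4 = 1
B ⇒ (B ⇒ A) = 1/2 ⇒ 1 = 1
B ⇔ A = 1/2 ⇔ 3/4 = 3/4
(B ⇔ A) ⇒ A = 3/4 ⇒ 3/4 = 1
A ⇔ A = 3/4 ⇔ 3/4 = 1
(A ⇔ A) ⇒ B = 1 ⇒ 1/2 = 1/2
((B ⇔ A) ⇒ A) ⇔ ((A ⇔ A) ⇒ B) = 1 ⇔ 1/2 = 1/2
(B ⇒ (B ⇒ A)) ⇒ (((B ⇔ A) ⇒ A) ⇔ ((A ⇔ A) ⇒ B)) = 1 ⇒ 1/2 = 1/2
((B + (B + B)) ⇒ ¬(A ⇒ B)) + ((B ⇒ (B ⇒ A)) ⇒ (((B ⇔ A) ⇒ A) ⇔ ((A ⇔ A) ⇒ B))) = 3/4 + 1/2 = 3/4
No assignment yields a value below 3/4, so this is the minimum.

3/4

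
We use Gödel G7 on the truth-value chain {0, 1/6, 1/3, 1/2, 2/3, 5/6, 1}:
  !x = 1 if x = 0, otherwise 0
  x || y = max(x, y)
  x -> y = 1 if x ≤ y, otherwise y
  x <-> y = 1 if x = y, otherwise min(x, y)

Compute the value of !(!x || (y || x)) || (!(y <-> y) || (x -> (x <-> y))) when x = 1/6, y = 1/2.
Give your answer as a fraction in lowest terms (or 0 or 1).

!x = !1/6 = 0
y || x = 1/2 || 1/6 = 1/2
!x || (y || x) = 0 || 1/2 = 1/2
!(!x || (y || x)) = !1/2 = 0
y <-> y = 1/2 <-> 1/2 = 1
!(y <-> y) = !1 = 0
x <-> y = 1/6 <-> 1/2 = 1/6
x -> (x <-> y) = 1/6 -> 1/6 = 1
!(y <-> y) || (x -> (x <-> y)) = 0 || 1 = 1
!(!x || (y || x)) || (!(y <-> y) || (x -> (x <-> y))) = 0 || 1 = 1

1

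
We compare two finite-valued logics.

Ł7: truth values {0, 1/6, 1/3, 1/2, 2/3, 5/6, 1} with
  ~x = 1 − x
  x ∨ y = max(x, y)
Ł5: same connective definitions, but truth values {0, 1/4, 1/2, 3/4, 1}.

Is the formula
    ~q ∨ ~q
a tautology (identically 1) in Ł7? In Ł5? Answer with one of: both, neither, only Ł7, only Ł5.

neither

In Ł7: at q = 1/6 the value is 5/6 — not a tautology.
In Ł5: at q = 1/4 the value is 3/4 — not a tautology.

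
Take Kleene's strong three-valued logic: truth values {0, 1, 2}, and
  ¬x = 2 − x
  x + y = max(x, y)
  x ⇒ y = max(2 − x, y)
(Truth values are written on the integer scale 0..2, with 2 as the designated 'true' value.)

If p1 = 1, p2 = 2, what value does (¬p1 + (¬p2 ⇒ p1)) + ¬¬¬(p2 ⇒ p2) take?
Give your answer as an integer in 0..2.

2

¬p1 = ¬1 = 1
¬p2 = ¬2 = 0
¬p2 ⇒ p1 = 0 ⇒ 1 = 2
¬p1 + (¬p2 ⇒ p1) = 1 + 2 = 2
p2 ⇒ p2 = 2 ⇒ 2 = 2
¬(p2 ⇒ p2) = ¬2 = 0
¬¬(p2 ⇒ p2) = ¬0 = 2
¬¬¬(p2 ⇒ p2) = ¬2 = 0
(¬p1 + (¬p2 ⇒ p1)) + ¬¬¬(p2 ⇒ p2) = 2 + 0 = 2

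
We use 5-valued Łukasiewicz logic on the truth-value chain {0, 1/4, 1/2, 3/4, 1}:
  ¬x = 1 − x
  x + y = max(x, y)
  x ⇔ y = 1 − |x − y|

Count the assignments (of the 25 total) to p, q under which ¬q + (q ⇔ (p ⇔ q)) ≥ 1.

value 1: 11 assignments (counts)
value 3/4: 9 assignments
value 1/2: 3 assignments
value 1/4: 1 assignment
value 0: 1 assignment
So 11 of the 25 assignments meet the threshold.

11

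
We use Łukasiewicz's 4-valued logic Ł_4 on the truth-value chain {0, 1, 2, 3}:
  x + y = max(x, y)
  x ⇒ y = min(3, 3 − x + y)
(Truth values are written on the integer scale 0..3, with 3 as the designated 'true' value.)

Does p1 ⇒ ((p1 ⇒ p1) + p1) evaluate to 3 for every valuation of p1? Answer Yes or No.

p1 = 0 ↦ 3
p1 = 1 ↦ 3
p1 = 2 ↦ 3
p1 = 3 ↦ 3
Every assignment gives a value ≥ 3.

Yes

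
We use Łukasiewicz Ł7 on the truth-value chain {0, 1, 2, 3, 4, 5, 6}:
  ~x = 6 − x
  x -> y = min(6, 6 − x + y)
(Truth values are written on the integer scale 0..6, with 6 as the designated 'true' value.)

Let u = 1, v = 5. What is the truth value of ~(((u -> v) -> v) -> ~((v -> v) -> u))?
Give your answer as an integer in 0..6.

u -> v = 1 -> 5 = 6
(u -> v) -> v = 6 -> 5 = 5
v -> v = 5 -> 5 = 6
(v -> v) -> u = 6 -> 1 = 1
~((v -> v) -> u) = ~1 = 5
((u -> v) -> v) -> ~((v -> v) -> u) = 5 -> 5 = 6
~(((u -> v) -> v) -> ~((v -> v) -> u)) = ~6 = 0

0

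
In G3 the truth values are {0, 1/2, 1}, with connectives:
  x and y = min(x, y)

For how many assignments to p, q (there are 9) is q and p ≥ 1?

1

p = 0, q = 0 ↦ 0  <
p = 0, q = 1/2 ↦ 0  <
p = 0, q = 1 ↦ 0  <
p = 1/2, q = 0 ↦ 0  <
p = 1/2, q = 1/2 ↦ 1/2  <
p = 1/2, q = 1 ↦ 1/2  <
p = 1, q = 0 ↦ 0  <
p = 1, q = 1/2 ↦ 1/2  <
p = 1, q = 1 ↦ 1  ≥
So 1 of the 9 assignments meets the threshold.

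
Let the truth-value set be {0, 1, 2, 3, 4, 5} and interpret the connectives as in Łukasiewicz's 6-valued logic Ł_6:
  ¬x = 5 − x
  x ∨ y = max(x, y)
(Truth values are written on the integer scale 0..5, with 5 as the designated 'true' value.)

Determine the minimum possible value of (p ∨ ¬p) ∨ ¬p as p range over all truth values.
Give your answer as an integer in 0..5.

3

Take p = 2:
¬p = ¬2 = 3
p ∨ ¬p = 2 ∨ 3 = 3
¬p = ¬2 = 3
(p ∨ ¬p) ∨ ¬p = 3 ∨ 3 = 3
No assignment yields a value below 3, so this is the minimum.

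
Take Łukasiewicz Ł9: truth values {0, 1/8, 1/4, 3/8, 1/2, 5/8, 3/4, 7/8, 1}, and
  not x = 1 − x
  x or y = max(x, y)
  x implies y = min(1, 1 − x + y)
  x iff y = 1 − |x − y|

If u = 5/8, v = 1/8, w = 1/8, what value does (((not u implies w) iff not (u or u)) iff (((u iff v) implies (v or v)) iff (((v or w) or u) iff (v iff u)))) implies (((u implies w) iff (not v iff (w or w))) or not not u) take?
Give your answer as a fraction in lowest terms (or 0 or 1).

not u = not 5/8 = 3/8
not u implies w = 3/8 implies 1/8 = 3/4
u or u = 5/8 or 5/8 = 5/8
not (u or u) = not 5/8 = 3/8
(not u implies w) iff not (u or u) = 3/4 iff 3/8 = 5/8
u iff v = 5/8 iff 1/8 = 1/2
v or v = 1/8 or 1/8 = 1/8
(u iff v) implies (v or v) = 1/2 implies 1/8 = 5/8
v or w = 1/8 or 1/8 = 1/8
(v or w) or u = 1/8 or 5/8 = 5/8
v iff u = 1/8 iff 5/8 = 1/2
((v or w) or u) iff (v iff u) = 5/8 iff 1/2 = 7/8
((u iff v) implies (v or v)) iff (((v or w) or u) iff (v iff u)) = 5/8 iff 7/8 = 3/4
((not u implies w) iff not (u or u)) iff (((u iff v) implies (v or v)) iff (((v or w) or u) iff (v iff u))) = 5/8 iff 3/4 = 7/8
u implies w = 5/8 implies 1/8 = 1/2
not v = not 1/8 = 7/8
w or w = 1/8 or 1/8 = 1/8
not v iff (w or w) = 7/8 iff 1/8 = 1/4
(u implies w) iff (not v iff (w or w)) = 1/2 iff 1/4 = 3/4
not u = not 5/8 = 3/8
not not u = not 3/8 = 5/8
((u implies w) iff (not v iff (w or w))) or not not u = 3/4 or 5/8 = 3/4
(((not u implies w) iff not (u or u)) iff (((u iff v) implies (v or v)) iff (((v or w) or u) iff (v iff u)))) implies (((u implies w) iff (not v iff (w or w))) or not not u) = 7/8 implies 3/4 = 7/8

7/8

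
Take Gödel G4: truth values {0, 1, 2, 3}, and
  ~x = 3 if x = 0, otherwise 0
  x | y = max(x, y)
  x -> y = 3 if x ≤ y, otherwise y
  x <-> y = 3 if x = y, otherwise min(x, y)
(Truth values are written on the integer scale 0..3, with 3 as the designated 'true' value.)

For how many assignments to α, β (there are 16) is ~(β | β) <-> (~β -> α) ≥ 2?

2

α = 0, β = 0 ↦ 0  <
α = 0, β = 1 ↦ 0  <
α = 0, β = 2 ↦ 0  <
α = 0, β = 3 ↦ 0  <
α = 1, β = 0 ↦ 1  <
α = 1, β = 1 ↦ 0  <
α = 1, β = 2 ↦ 0  <
α = 1, β = 3 ↦ 0  <
α = 2, β = 0 ↦ 2  ≥
α = 2, β = 1 ↦ 0  <
α = 2, β = 2 ↦ 0  <
α = 2, β = 3 ↦ 0  <
α = 3, β = 0 ↦ 3  ≥
α = 3, β = 1 ↦ 0  <
α = 3, β = 2 ↦ 0  <
α = 3, β = 3 ↦ 0  <
So 2 of the 16 assignments meet the threshold.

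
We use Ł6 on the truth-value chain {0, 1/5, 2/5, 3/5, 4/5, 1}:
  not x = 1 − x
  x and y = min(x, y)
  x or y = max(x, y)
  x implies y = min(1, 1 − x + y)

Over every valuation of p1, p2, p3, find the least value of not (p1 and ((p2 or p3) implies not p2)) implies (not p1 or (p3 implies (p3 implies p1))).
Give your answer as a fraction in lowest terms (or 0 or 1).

3/5

Take p1 = 2/5, p2 = 1, p3 = 1:
p2 or p3 = 1 or 1 = 1
not p2 = not 1 = 0
(p2 or p3) implies not p2 = 1 implies 0 = 0
p1 and ((p2 or p3) implies not p2) = 2/5 and 0 = 0
not (p1 and ((p2 or p3) implies not p2)) = not 0 = 1
not p1 = not 2/5 = 3/5
p3 implies p1 = 1 implies 2/5 = 2/5
p3 implies (p3 implies p1) = 1 implies 2/5 = 2/5
not p1 or (p3 implies (p3 implies p1)) = 3/5 or 2/5 = 3/5
not (p1 and ((p2 or p3) implies not p2)) implies (not p1 or (p3 implies (p3 implies p1))) = 1 implies 3/5 = 3/5
No assignment yields a value below 3/5, so this is the minimum.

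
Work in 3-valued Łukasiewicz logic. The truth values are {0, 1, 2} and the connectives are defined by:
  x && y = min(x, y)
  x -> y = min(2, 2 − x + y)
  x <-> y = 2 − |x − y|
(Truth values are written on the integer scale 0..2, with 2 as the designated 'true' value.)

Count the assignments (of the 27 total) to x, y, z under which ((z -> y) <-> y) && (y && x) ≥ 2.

3

value 2: 3 assignments (counts)
value 1: 9 assignments
value 0: 15 assignments
So 3 of the 27 assignments meet the threshold.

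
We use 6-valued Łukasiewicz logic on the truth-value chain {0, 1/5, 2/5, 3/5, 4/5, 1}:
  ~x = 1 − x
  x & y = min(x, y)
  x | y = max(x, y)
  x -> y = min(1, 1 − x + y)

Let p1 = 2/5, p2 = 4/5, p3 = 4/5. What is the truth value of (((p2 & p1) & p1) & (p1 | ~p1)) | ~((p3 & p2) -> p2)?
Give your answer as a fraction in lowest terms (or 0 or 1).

2/5

p2 & p1 = 4/5 & 2/5 = 2/5
(p2 & p1) & p1 = 2/5 & 2/5 = 2/5
~p1 = ~2/5 = 3/5
p1 | ~p1 = 2/5 | 3/5 = 3/5
((p2 & p1) & p1) & (p1 | ~p1) = 2/5 & 3/5 = 2/5
p3 & p2 = 4/5 & 4/5 = 4/5
(p3 & p2) -> p2 = 4/5 -> 4/5 = 1
~((p3 & p2) -> p2) = ~1 = 0
(((p2 & p1) & p1) & (p1 | ~p1)) | ~((p3 & p2) -> p2) = 2/5 | 0 = 2/5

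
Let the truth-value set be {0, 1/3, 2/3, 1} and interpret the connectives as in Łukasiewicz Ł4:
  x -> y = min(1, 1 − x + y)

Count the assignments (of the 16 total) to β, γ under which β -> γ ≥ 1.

10

β = 0, γ = 0 ↦ 1  ≥
β = 0, γ = 1/3 ↦ 1  ≥
β = 0, γ = 2/3 ↦ 1  ≥
β = 0, γ = 1 ↦ 1  ≥
β = 1/3, γ = 0 ↦ 2/3  <
β = 1/3, γ = 1/3 ↦ 1  ≥
β = 1/3, γ = 2/3 ↦ 1  ≥
β = 1/3, γ = 1 ↦ 1  ≥
β = 2/3, γ = 0 ↦ 1/3  <
β = 2/3, γ = 1/3 ↦ 2/3  <
β = 2/3, γ = 2/3 ↦ 1  ≥
β = 2/3, γ = 1 ↦ 1  ≥
β = 1, γ = 0 ↦ 0  <
β = 1, γ = 1/3 ↦ 1/3  <
β = 1, γ = 2/3 ↦ 2/3  <
β = 1, γ = 1 ↦ 1  ≥
So 10 of the 16 assignments meet the threshold.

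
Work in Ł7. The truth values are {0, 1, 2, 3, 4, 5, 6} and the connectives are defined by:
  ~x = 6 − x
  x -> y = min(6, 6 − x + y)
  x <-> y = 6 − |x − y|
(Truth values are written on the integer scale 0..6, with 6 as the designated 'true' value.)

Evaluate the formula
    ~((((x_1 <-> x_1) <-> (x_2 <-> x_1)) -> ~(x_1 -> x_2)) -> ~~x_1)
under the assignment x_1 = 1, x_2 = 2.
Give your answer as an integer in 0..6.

0

x_1 <-> x_1 = 1 <-> 1 = 6
x_2 <-> x_1 = 2 <-> 1 = 5
(x_1 <-> x_1) <-> (x_2 <-> x_1) = 6 <-> 5 = 5
x_1 -> x_2 = 1 -> 2 = 6
~(x_1 -> x_2) = ~6 = 0
((x_1 <-> x_1) <-> (x_2 <-> x_1)) -> ~(x_1 -> x_2) = 5 -> 0 = 1
~x_1 = ~1 = 5
~~x_1 = ~5 = 1
(((x_1 <-> x_1) <-> (x_2 <-> x_1)) -> ~(x_1 -> x_2)) -> ~~x_1 = 1 -> 1 = 6
~((((x_1 <-> x_1) <-> (x_2 <-> x_1)) -> ~(x_1 -> x_2)) -> ~~x_1) = ~6 = 0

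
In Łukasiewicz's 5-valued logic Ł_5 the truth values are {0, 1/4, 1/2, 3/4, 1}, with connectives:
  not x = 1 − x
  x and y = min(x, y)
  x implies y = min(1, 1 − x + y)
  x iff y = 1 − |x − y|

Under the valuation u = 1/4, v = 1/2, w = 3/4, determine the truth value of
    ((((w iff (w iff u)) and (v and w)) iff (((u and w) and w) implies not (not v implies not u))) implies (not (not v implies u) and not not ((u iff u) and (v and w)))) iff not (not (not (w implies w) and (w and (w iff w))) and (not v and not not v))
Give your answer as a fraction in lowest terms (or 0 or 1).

w iff u = 3/4 iff 1/4 = 1/2
w iff (w iff u) = 3/4 iff 1/2 = 3/4
v and w = 1/2 and 3/4 = 1/2
(w iff (w iff u)) and (v and w) = 3/4 and 1/2 = 1/2
u and w = 1/4 and 3/4 = 1/4
(u and w) and w = 1/4 and 3/4 = 1/4
not v = not 1/2 = 1/2
not u = not 1/4 = 3/4
not v implies not u = 1/2 implies 3/4 = 1
not (not v implies not u) = not 1 = 0
((u and w) and w) implies not (not v implies not u) = 1/4 implies 0 = 3/4
((w iff (w iff u)) and (v and w)) iff (((u and w) and w) implies not (not v implies not u)) = 1/2 iff 3/4 = 3/4
not v = not 1/2 = 1/2
not v implies u = 1/2 implies 1/4 = 3/4
not (not v implies u) = not 3/4 = 1/4
u iff u = 1/4 iff 1/4 = 1
v and w = 1/2 and 3/4 = 1/2
(u iff u) and (v and w) = 1 and 1/2 = 1/2
not ((u iff u) and (v and w)) = not 1/2 = 1/2
not not ((u iff u) and (v and w)) = not 1/2 = 1/2
not (not v implies u) and not not ((u iff u) and (v and w)) = 1/4 and 1/2 = 1/4
(((w iff (w iff u)) and (v and w)) iff (((u and w) and w) implies not (not v implies not u))) implies (not (not v implies u) and not not ((u iff u) and (v and w))) = 3/4 implies 1/4 = 1/2
w implies w = 3/4 implies 3/4 = 1
not (w implies w) = not 1 = 0
w iff w = 3/4 iff 3/4 = 1
w and (w iff w) = 3/4 and 1 = 3/4
not (w implies w) and (w and (w iff w)) = 0 and 3/4 = 0
not (not (w implies w) and (w and (w iff w))) = not 0 = 1
not v = not 1/2 = 1/2
not v = not 1/2 = 1/2
not not v = not 1/2 = 1/2
not v and not not v = 1/2 and 1/2 = 1/2
not (not (w implies w) and (w and (w iff w))) and (not v and not not v) = 1 and 1/2 = 1/2
not (not (not (w implies w) and (w and (w iff w))) and (not v and not not v)) = not 1/2 = 1/2
((((w iff (w iff u)) and (v and w)) iff (((u and w) and w) implies not (not v implies not u))) implies (not (not v implies u) and not not ((u iff u) and (v and w)))) iff not (not (not (w implies w) and (w and (w iff w))) and (not v and not not v)) = 1/2 iff 1/2 = 1

1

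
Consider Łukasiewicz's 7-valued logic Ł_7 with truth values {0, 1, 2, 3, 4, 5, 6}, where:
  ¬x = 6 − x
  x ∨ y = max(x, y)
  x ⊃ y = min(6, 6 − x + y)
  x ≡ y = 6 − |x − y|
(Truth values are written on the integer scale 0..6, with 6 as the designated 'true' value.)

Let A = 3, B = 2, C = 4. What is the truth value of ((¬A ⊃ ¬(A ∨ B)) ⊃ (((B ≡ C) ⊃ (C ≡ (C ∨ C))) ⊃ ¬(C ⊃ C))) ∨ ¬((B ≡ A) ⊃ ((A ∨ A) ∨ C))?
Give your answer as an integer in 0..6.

1

¬A = ¬3 = 3
A ∨ B = 3 ∨ 2 = 3
¬(A ∨ B) = ¬3 = 3
¬A ⊃ ¬(A ∨ B) = 3 ⊃ 3 = 6
B ≡ C = 2 ≡ 4 = 4
C ∨ C = 4 ∨ 4 = 4
C ≡ (C ∨ C) = 4 ≡ 4 = 6
(B ≡ C) ⊃ (C ≡ (C ∨ C)) = 4 ⊃ 6 = 6
C ⊃ C = 4 ⊃ 4 = 6
¬(C ⊃ C) = ¬6 = 0
((B ≡ C) ⊃ (C ≡ (C ∨ C))) ⊃ ¬(C ⊃ C) = 6 ⊃ 0 = 0
(¬A ⊃ ¬(A ∨ B)) ⊃ (((B ≡ C) ⊃ (C ≡ (C ∨ C))) ⊃ ¬(C ⊃ C)) = 6 ⊃ 0 = 0
B ≡ A = 2 ≡ 3 = 5
A ∨ A = 3 ∨ 3 = 3
(A ∨ A) ∨ C = 3 ∨ 4 = 4
(B ≡ A) ⊃ ((A ∨ A) ∨ C) = 5 ⊃ 4 = 5
¬((B ≡ A) ⊃ ((A ∨ A) ∨ C)) = ¬5 = 1
((¬A ⊃ ¬(A ∨ B)) ⊃ (((B ≡ C) ⊃ (C ≡ (C ∨ C))) ⊃ ¬(C ⊃ C))) ∨ ¬((B ≡ A) ⊃ ((A ∨ A) ∨ C)) = 0 ∨ 1 = 1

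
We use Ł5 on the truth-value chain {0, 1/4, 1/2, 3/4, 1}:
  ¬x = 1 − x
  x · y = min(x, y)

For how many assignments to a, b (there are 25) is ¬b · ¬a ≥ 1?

1

value 1: 1 assignment (counts)
value 3/4: 3 assignments
value 1/2: 5 assignments
value 1/4: 7 assignments
value 0: 9 assignments
So 1 of the 25 assignments meets the threshold.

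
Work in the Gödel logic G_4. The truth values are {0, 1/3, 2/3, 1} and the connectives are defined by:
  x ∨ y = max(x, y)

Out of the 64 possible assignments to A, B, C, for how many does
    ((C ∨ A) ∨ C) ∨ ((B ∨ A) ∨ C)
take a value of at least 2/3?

value 1: 37 assignments (counts)
value 2/3: 19 assignments (counts)
value 1/3: 7 assignments
value 0: 1 assignment
So 56 of the 64 assignments meet the threshold.

56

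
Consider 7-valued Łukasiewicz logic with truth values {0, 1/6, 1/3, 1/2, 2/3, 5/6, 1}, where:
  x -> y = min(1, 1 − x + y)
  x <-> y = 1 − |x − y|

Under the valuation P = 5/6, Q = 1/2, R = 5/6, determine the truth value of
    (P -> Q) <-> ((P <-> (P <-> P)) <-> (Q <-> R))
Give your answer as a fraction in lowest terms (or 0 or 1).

5/6

P -> Q = 5/6 -> 1/2 = 2/3
P <-> P = 5/6 <-> 5/6 = 1
P <-> (P <-> P) = 5/6 <-> 1 = 5/6
Q <-> R = 1/2 <-> 5/6 = 2/3
(P <-> (P <-> P)) <-> (Q <-> R) = 5/6 <-> 2/3 = 5/6
(P -> Q) <-> ((P <-> (P <-> P)) <-> (Q <-> R)) = 2/3 <-> 5/6 = 5/6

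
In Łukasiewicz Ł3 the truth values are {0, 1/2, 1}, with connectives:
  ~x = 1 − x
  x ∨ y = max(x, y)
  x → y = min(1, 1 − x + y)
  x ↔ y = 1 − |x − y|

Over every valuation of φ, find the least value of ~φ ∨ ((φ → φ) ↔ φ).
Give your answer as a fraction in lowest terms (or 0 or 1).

1/2

Take φ = 1/2:
~φ = ~1/2 = 1/2
φ → φ = 1/2 → 1/2 = 1
(φ → φ) ↔ φ = 1 ↔ 1/2 = 1/2
~φ ∨ ((φ → φ) ↔ φ) = 1/2 ∨ 1/2 = 1/2
No assignment yields a value below 1/2, so this is the minimum.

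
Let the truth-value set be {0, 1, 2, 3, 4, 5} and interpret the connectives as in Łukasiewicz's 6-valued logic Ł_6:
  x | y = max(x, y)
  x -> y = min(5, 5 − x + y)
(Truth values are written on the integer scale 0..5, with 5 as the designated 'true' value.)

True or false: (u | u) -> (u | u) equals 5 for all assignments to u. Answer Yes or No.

Yes

u = 0 ↦ 5
u = 1 ↦ 5
u = 2 ↦ 5
u = 3 ↦ 5
u = 4 ↦ 5
u = 5 ↦ 5
Every assignment gives a value ≥ 5.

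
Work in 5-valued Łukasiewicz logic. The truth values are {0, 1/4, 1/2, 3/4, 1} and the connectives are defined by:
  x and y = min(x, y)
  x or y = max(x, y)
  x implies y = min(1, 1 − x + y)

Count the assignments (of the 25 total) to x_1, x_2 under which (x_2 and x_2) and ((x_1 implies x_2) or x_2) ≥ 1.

value 1: 5 assignments (counts)
value 3/4: 5 assignments
value 1/2: 5 assignments
value 1/4: 5 assignments
value 0: 5 assignments
So 5 of the 25 assignments meet the threshold.

5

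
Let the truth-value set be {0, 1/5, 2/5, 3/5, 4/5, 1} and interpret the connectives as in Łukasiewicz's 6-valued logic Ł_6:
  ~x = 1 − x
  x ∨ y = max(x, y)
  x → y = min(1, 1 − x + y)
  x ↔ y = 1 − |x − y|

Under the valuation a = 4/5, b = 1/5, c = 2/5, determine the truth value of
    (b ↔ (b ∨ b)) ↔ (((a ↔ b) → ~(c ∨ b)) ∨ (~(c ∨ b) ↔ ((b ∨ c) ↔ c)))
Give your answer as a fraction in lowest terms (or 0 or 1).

b ∨ b = 1/5 ∨ 1/5 = 1/5
b ↔ (b ∨ b) = 1/5 ↔ 1/5 = 1
a ↔ b = 4/5 ↔ 1/5 = 2/5
c ∨ b = 2/5 ∨ 1/5 = 2/5
~(c ∨ b) = ~2/5 = 3/5
(a ↔ b) → ~(c ∨ b) = 2/5 → 3/5 = 1
c ∨ b = 2/5 ∨ 1/5 = 2/5
~(c ∨ b) = ~2/5 = 3/5
b ∨ c = 1/5 ∨ 2/5 = 2/5
(b ∨ c) ↔ c = 2/5 ↔ 2/5 = 1
~(c ∨ b) ↔ ((b ∨ c) ↔ c) = 3/5 ↔ 1 = 3/5
((a ↔ b) → ~(c ∨ b)) ∨ (~(c ∨ b) ↔ ((b ∨ c) ↔ c)) = 1 ∨ 3/5 = 1
(b ↔ (b ∨ b)) ↔ (((a ↔ b) → ~(c ∨ b)) ∨ (~(c ∨ b) ↔ ((b ∨ c) ↔ c))) = 1 ↔ 1 = 1

1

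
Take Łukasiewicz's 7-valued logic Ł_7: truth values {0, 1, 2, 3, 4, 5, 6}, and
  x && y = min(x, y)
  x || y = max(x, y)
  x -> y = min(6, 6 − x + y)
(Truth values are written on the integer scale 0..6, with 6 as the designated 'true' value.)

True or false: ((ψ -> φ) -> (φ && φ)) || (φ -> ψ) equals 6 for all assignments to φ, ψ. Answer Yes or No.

No

Counterexample: take φ = 1, ψ = 0.
ψ -> φ = 0 -> 1 = 6
φ && φ = 1 && 1 = 1
(ψ -> φ) -> (φ && φ) = 6 -> 1 = 1
φ -> ψ = 1 -> 0 = 5
((ψ -> φ) -> (φ && φ)) || (φ -> ψ) = 1 || 5 = 5
This gives 5 ≠ 6.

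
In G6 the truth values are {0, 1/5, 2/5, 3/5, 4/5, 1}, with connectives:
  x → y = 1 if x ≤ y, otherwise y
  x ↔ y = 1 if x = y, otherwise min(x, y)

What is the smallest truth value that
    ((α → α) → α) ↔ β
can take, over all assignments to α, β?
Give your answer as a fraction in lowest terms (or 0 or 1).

0

Take α = 0, β = 1/5:
α → α = 0 → 0 = 1
(α → α) → α = 1 → 0 = 0
((α → α) → α) ↔ β = 0 ↔ 1/5 = 0
No assignment yields a value below 0, so this is the minimum.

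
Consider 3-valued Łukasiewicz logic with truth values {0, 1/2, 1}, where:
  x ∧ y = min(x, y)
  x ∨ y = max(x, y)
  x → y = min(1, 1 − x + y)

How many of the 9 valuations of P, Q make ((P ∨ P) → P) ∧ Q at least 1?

P = 0, Q = 0 ↦ 0  <
P = 0, Q = 1/2 ↦ 1/2  <
P = 0, Q = 1 ↦ 1  ≥
P = 1/2, Q = 0 ↦ 0  <
P = 1/2, Q = 1/2 ↦ 1/2  <
P = 1/2, Q = 1 ↦ 1  ≥
P = 1, Q = 0 ↦ 0  <
P = 1, Q = 1/2 ↦ 1/2  <
P = 1, Q = 1 ↦ 1  ≥
So 3 of the 9 assignments meet the threshold.

3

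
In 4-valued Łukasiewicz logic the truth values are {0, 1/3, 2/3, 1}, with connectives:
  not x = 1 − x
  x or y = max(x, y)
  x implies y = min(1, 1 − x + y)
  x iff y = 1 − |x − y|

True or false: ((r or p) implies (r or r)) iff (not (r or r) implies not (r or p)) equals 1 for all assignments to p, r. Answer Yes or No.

p = 0, r = 0 ↦ 1
p = 0, r = 1/3 ↦ 1
p = 0, r = 2/3 ↦ 1
p = 0, r = 1 ↦ 1
p = 1/3, r = 0 ↦ 1
p = 1/3, r = 1/3 ↦ 1
p = 1/3, r = 2/3 ↦ 1
p = 1/3, r = 1 ↦ 1
p = 2/3, r = 0 ↦ 1
p = 2/3, r = 1/3 ↦ 1
p = 2/3, r = 2/3 ↦ 1
p = 2/3, r = 1 ↦ 1
p = 1, r = 0 ↦ 1
p = 1, r = 1/3 ↦ 1
p = 1, r = 2/3 ↦ 1
p = 1, r = 1 ↦ 1
Every assignment gives a value ≥ 1.

Yes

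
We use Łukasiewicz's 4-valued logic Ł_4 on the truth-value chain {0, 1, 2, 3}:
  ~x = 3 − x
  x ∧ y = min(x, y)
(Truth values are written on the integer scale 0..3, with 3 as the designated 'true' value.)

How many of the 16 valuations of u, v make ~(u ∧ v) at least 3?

u = 0, v = 0 ↦ 3  ≥
u = 0, v = 1 ↦ 3  ≥
u = 0, v = 2 ↦ 3  ≥
u = 0, v = 3 ↦ 3  ≥
u = 1, v = 0 ↦ 3  ≥
u = 1, v = 1 ↦ 2  <
u = 1, v = 2 ↦ 2  <
u = 1, v = 3 ↦ 2  <
u = 2, v = 0 ↦ 3  ≥
u = 2, v = 1 ↦ 2  <
u = 2, v = 2 ↦ 1  <
u = 2, v = 3 ↦ 1  <
u = 3, v = 0 ↦ 3  ≥
u = 3, v = 1 ↦ 2  <
u = 3, v = 2 ↦ 1  <
u = 3, v = 3 ↦ 0  <
So 7 of the 16 assignments meet the threshold.

7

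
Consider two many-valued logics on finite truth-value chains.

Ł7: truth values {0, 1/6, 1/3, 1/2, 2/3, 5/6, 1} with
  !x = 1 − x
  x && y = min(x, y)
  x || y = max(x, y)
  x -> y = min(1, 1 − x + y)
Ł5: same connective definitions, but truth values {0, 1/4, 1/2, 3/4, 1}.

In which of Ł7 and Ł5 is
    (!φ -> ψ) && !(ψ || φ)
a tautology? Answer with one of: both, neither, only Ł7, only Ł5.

neither

In Ł7: at φ = 0, ψ = 0 the value is 0 — not a tautology.
In Ł5: at φ = 0, ψ = 0 the value is 0 — not a tautology.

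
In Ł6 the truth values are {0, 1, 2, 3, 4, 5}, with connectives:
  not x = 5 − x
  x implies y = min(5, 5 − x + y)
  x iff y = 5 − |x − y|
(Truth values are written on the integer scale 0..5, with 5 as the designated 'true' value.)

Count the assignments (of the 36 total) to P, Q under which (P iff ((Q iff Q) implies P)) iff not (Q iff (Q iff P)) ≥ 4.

5

value 5: 2 assignments (counts)
value 4: 3 assignments (counts)
value 3: 6 assignments
value 2: 7 assignments
value 1: 10 assignments
value 0: 8 assignments
So 5 of the 36 assignments meet the threshold.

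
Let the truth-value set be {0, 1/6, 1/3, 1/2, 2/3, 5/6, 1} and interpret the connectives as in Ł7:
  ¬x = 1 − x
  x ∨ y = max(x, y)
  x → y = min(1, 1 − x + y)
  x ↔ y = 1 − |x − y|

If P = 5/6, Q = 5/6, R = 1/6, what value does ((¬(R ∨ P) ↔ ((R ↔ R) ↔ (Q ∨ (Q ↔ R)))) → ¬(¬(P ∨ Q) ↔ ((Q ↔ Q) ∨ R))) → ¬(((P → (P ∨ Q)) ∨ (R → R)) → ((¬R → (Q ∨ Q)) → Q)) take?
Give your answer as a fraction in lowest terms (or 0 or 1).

1/6

R ∨ P = 1/6 ∨ 5/6 = 5/6
¬(R ∨ P) = ¬5/6 = 1/6
R ↔ R = 1/6 ↔ 1/6 = 1
Q ↔ R = 5/6 ↔ 1/6 = 1/3
Q ∨ (Q ↔ R) = 5/6 ∨ 1/3 = 5/6
(R ↔ R) ↔ (Q ∨ (Q ↔ R)) = 1 ↔ 5/6 = 5/6
¬(R ∨ P) ↔ ((R ↔ R) ↔ (Q ∨ (Q ↔ R))) = 1/6 ↔ 5/6 = 1/3
P ∨ Q = 5/6 ∨ 5/6 = 5/6
¬(P ∨ Q) = ¬5/6 = 1/6
Q ↔ Q = 5/6 ↔ 5/6 = 1
(Q ↔ Q) ∨ R = 1 ∨ 1/6 = 1
¬(P ∨ Q) ↔ ((Q ↔ Q) ∨ R) = 1/6 ↔ 1 = 1/6
¬(¬(P ∨ Q) ↔ ((Q ↔ Q) ∨ R)) = ¬1/6 = 5/6
(¬(R ∨ P) ↔ ((R ↔ R) ↔ (Q ∨ (Q ↔ R)))) → ¬(¬(P ∨ Q) ↔ ((Q ↔ Q) ∨ R)) = 1/3 → 5/6 = 1
P ∨ Q = 5/6 ∨ 5/6 = 5/6
P → (P ∨ Q) = 5/6 → 5/6 = 1
R → R = 1/6 → 1/6 = 1
(P → (P ∨ Q)) ∨ (R → R) = 1 ∨ 1 = 1
¬R = ¬1/6 = 5/6
Q ∨ Q = 5/6 ∨ 5/6 = 5/6
¬R → (Q ∨ Q) = 5/6 → 5/6 = 1
(¬R → (Q ∨ Q)) → Q = 1 → 5/6 = 5/6
((P → (P ∨ Q)) ∨ (R → R)) → ((¬R → (Q ∨ Q)) → Q) = 1 → 5/6 = 5/6
¬(((P → (P ∨ Q)) ∨ (R → R)) → ((¬R → (Q ∨ Q)) → Q)) = ¬5/6 = 1/6
((¬(R ∨ P) ↔ ((R ↔ R) ↔ (Q ∨ (Q ↔ R)))) → ¬(¬(P ∨ Q) ↔ ((Q ↔ Q) ∨ R))) → ¬(((P → (P ∨ Q)) ∨ (R → R)) → ((¬R → (Q ∨ Q)) → Q)) = 1 → 1/6 = 1/6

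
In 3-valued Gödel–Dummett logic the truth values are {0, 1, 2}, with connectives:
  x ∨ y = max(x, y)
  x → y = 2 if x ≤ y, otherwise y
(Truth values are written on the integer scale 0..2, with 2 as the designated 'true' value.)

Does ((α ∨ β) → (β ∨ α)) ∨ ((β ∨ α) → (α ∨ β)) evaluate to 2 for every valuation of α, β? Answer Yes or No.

Yes

α = 0, β = 0 ↦ 2
α = 0, β = 1 ↦ 2
α = 0, β = 2 ↦ 2
α = 1, β = 0 ↦ 2
α = 1, β = 1 ↦ 2
α = 1, β = 2 ↦ 2
α = 2, β = 0 ↦ 2
α = 2, β = 1 ↦ 2
α = 2, β = 2 ↦ 2
Every assignment gives a value ≥ 2.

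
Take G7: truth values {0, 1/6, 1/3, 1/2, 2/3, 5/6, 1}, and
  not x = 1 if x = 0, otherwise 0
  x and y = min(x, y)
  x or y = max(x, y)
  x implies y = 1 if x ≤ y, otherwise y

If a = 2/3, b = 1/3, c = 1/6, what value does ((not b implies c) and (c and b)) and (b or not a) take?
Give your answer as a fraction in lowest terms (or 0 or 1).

1/6

not b = not 1/3 = 0
not b implies c = 0 implies 1/6 = 1
c and b = 1/6 and 1/3 = 1/6
(not b implies c) and (c and b) = 1 and 1/6 = 1/6
not a = not 2/3 = 0
b or not a = 1/3 or 0 = 1/3
((not b implies c) and (c and b)) and (b or not a) = 1/6 and 1/3 = 1/6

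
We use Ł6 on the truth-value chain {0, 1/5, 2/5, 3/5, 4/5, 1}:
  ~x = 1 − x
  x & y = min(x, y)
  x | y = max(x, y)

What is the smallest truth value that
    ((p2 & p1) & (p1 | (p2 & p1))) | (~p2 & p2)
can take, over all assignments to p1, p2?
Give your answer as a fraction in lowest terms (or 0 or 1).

0

Take p1 = 0, p2 = 0:
p2 & p1 = 0 & 0 = 0
p2 & p1 = 0 & 0 = 0
p1 | (p2 & p1) = 0 | 0 = 0
(p2 & p1) & (p1 | (p2 & p1)) = 0 & 0 = 0
~p2 = ~0 = 1
~p2 & p2 = 1 & 0 = 0
((p2 & p1) & (p1 | (p2 & p1))) | (~p2 & p2) = 0 | 0 = 0
No assignment yields a value below 0, so this is the minimum.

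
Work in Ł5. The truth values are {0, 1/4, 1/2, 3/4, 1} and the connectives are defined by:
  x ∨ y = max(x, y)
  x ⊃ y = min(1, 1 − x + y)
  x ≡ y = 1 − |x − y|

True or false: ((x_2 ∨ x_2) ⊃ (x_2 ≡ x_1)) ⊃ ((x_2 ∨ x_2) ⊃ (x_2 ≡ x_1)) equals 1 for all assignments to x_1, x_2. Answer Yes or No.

Yes

At x_1 = 3/4, x_2 = 3/4, for instance:
x_2 ∨ x_2 = 3/4 ∨ 3/4 = 3/4
x_2 ≡ x_1 = 3/4 ≡ 3/4 = 1
(x_2 ∨ x_2) ⊃ (x_2 ≡ x_1) = 3/4 ⊃ 1 = 1
((x_2 ∨ x_2) ⊃ (x_2 ≡ x_1)) ⊃ ((x_2 ∨ x_2) ⊃ (x_2 ≡ x_1)) = 1 ⊃ 1 = 1
and checking the remaining 24 assignments likewise gives ≥ 1 in every case.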